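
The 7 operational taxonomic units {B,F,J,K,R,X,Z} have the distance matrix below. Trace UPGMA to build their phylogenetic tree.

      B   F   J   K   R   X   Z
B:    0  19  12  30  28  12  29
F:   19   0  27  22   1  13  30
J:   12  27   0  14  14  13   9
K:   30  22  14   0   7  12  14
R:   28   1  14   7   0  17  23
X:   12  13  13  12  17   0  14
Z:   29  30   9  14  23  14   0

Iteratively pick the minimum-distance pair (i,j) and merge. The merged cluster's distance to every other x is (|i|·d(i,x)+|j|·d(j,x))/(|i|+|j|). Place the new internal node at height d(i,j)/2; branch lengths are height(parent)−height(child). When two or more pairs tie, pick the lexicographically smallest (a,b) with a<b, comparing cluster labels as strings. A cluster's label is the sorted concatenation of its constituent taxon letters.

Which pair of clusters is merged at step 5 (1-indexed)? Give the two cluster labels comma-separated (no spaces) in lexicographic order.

1. join F+R (d=1) ⇒ FR; edges |F|=1/2, |R|=1/2
  updated: d(B,FR)=47/2, d(FR,J)=41/2, d(FR,K)=29/2, d(FR,X)=15, d(FR,Z)=53/2
2. join J+Z (d=9) ⇒ JZ; edges |J|=9/2, |Z|=9/2
  updated: d(B,JZ)=41/2, d(FR,JZ)=47/2, d(JZ,K)=14, d(JZ,X)=27/2
3. join B+X (d=12) ⇒ BX; edges |B|=6, |X|=6
  updated: d(BX,FR)=77/4, d(BX,JZ)=17, d(BX,K)=21
4. join JZ+K (d=14) ⇒ JKZ; edges |JZ|=5/2, |K|=7
  updated: d(BX,JKZ)=55/3, d(FR,JKZ)=41/2
5. join BX+JKZ (d=55/3) ⇒ BJKXZ; edges |BX|=19/6, |JKZ|=13/6
  updated: d(BJKXZ,FR)=20
6. join BJKXZ+FR (d=20) ⇒ BFJKRXZ; edges |BJKXZ|=5/6, |FR|=19/2
final tree: (((B:6,X:6):19/6,((J:9/2,Z:9/2):5/2,K:7):13/6):5/6,(F:1/2,R:1/2):19/2)
total length: 283/6

BX,JKZ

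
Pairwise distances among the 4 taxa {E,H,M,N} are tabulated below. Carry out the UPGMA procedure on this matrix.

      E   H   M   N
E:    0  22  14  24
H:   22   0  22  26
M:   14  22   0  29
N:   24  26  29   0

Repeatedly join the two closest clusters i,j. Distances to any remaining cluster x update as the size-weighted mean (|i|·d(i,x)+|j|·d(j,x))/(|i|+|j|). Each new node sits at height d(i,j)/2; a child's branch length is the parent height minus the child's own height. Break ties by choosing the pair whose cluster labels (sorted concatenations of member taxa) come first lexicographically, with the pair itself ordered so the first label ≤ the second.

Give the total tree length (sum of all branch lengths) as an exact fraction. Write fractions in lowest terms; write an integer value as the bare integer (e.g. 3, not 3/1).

133/3

1. join E+M (d=14) ⇒ EM; edges |E|=7, |M|=7
  updated: d(EM,H)=22, d(EM,N)=53/2
2. join EM+H (d=22) ⇒ EHM; edges |EM|=4, |H|=11
  updated: d(EHM,N)=79/3
3. join EHM+N (d=79/3) ⇒ EHMN; edges |EHM|=13/6, |N|=79/6
final tree: (((E:7,M:7):4,H:11):13/6,N:79/6)
total length: 133/3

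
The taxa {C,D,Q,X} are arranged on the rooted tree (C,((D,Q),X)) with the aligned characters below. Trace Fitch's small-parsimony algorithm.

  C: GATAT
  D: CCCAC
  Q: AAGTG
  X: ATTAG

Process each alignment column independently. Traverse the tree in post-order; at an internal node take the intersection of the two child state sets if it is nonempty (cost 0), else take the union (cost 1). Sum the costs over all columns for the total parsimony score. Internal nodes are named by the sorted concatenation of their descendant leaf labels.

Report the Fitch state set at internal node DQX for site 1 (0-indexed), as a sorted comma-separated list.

A,C,T

[col 0] DQ: children D:{C}, Q:{A} ∪→ {A,C}; cost 1
[col 0] DQX: children DQ:{A,C}, X:{A} ∩→ {A}; cost 0
[col 0] CDQX: children C:{G}, DQX:{A} ∪→ {A,G}; cost 1
[col 1] DQ: children D:{C}, Q:{A} ∪→ {A,C}; cost 1
[col 1] DQX: children DQ:{A,C}, X:{T} ∪→ {A,C,T}; cost 1
[col 1] CDQX: children C:{A}, DQX:{A,C,T} ∩→ {A}; cost 0
[col 2] DQ: children D:{C}, Q:{G} ∪→ {C,G}; cost 1
[col 2] DQX: children DQ:{C,G}, X:{T} ∪→ {C,G,T}; cost 1
[col 2] CDQX: children C:{T}, DQX:{C,G,T} ∩→ {T}; cost 0
[col 3] DQ: children D:{A}, Q:{T} ∪→ {A,T}; cost 1
[col 3] DQX: children DQ:{A,T}, X:{A} ∩→ {A}; cost 0
[col 3] CDQX: children C:{A}, DQX:{A} ∩→ {A}; cost 0
[col 4] DQ: children D:{C}, Q:{G} ∪→ {C,G}; cost 1
[col 4] DQX: children DQ:{C,G}, X:{G} ∩→ {G}; cost 0
[col 4] CDQX: children C:{T}, DQX:{G} ∪→ {G,T}; cost 1
per-site changes: [2, 2, 2, 1, 2]; total = 9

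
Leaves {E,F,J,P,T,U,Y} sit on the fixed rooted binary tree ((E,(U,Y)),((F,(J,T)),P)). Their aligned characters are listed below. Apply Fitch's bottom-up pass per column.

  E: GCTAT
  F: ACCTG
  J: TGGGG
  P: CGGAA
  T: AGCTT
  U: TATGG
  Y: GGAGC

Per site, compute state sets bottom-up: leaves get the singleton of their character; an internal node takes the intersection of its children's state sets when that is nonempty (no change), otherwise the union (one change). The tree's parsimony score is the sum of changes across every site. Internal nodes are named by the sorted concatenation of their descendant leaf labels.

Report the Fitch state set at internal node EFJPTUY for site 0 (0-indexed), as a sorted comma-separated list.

site 0, node UY: U={T} ∪ Y={G} → {G,T} (+1)
site 0, node EUY: E={G} ∩ UY={G,T} → {G} (+0)
site 0, node JT: J={T} ∪ T={A} → {A,T} (+1)
site 0, node FJT: F={A} ∩ JT={A,T} → {A} (+0)
site 0, node FJPT: FJT={A} ∪ P={C} → {A,C} (+1)
site 0, node EFJPTUY: EUY={G} ∪ FJPT={A,C} → {A,C,G} (+1)
site 1, node UY: U={A} ∪ Y={G} → {A,G} (+1)
site 1, node EUY: E={C} ∪ UY={A,G} → {A,C,G} (+1)
site 1, node JT: J={G} ∩ T={G} → {G} (+0)
site 1, node FJT: F={C} ∪ JT={G} → {C,G} (+1)
site 1, node FJPT: FJT={C,G} ∩ P={G} → {G} (+0)
site 1, node EFJPTUY: EUY={A,C,G} ∩ FJPT={G} → {G} (+0)
site 2, node UY: U={T} ∪ Y={A} → {A,T} (+1)
site 2, node EUY: E={T} ∩ UY={A,T} → {T} (+0)
site 2, node JT: J={G} ∪ T={C} → {C,G} (+1)
site 2, node FJT: F={C} ∩ JT={C,G} → {C} (+0)
site 2, node FJPT: FJT={C} ∪ P={G} → {C,G} (+1)
site 2, node EFJPTUY: EUY={T} ∪ FJPT={C,G} → {C,G,T} (+1)
site 3, node UY: U={G} ∩ Y={G} → {G} (+0)
site 3, node EUY: E={A} ∪ UY={G} → {A,G} (+1)
site 3, node JT: J={G} ∪ T={T} → {G,T} (+1)
site 3, node FJT: F={T} ∩ JT={G,T} → {T} (+0)
site 3, node FJPT: FJT={T} ∪ P={A} → {A,T} (+1)
site 3, node EFJPTUY: EUY={A,G} ∩ FJPT={A,T} → {A} (+0)
site 4, node UY: U={G} ∪ Y={C} → {C,G} (+1)
site 4, node EUY: E={T} ∪ UY={C,G} → {C,G,T} (+1)
site 4, node JT: J={G} ∪ T={T} → {G,T} (+1)
site 4, node FJT: F={G} ∩ JT={G,T} → {G} (+0)
site 4, node FJPT: FJT={G} ∪ P={A} → {A,G} (+1)
site 4, node EFJPTUY: EUY={C,G,T} ∩ FJPT={A,G} → {G} (+0)
per-site changes: [4, 3, 4, 3, 4]; total = 18

A,C,G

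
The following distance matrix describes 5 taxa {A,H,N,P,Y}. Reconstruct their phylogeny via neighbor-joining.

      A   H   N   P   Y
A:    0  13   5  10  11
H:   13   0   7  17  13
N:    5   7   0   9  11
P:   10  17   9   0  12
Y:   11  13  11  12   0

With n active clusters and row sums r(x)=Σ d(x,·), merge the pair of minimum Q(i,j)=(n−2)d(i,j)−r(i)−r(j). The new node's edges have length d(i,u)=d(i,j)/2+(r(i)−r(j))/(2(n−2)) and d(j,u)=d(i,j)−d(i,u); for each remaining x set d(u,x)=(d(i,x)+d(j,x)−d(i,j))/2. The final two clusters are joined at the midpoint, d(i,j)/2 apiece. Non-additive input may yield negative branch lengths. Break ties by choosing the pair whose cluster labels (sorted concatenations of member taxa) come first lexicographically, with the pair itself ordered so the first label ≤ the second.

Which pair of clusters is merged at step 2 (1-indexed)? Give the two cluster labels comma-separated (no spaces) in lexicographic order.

A,HN

1. join H+N (d=7, Q=-61) ⇒ HN; edges |H|=13/2, |N|=1/2
  updated: d(A,HN)=11/2, d(HN,P)=19/2, d(HN,Y)=17/2
2. join A+HN (d=11/2, Q=-39) ⇒ AHN; edges |A|=7/2, |HN|=2
  updated: d(AHN,P)=7, d(AHN,Y)=7
3. join AHN+P (d=7, Q=-26) ⇒ AHNP; edges |AHN|=1, |P|=6
  updated: d(AHNP,Y)=6
4. join AHNP+Y (d=6) ⇒ AHNPY; edges |AHNP|=3, |Y|=3
final tree: (((A:7/2,(H:13/2,N:1/2):2):1,P:6):3,Y:3)
total length: 51/2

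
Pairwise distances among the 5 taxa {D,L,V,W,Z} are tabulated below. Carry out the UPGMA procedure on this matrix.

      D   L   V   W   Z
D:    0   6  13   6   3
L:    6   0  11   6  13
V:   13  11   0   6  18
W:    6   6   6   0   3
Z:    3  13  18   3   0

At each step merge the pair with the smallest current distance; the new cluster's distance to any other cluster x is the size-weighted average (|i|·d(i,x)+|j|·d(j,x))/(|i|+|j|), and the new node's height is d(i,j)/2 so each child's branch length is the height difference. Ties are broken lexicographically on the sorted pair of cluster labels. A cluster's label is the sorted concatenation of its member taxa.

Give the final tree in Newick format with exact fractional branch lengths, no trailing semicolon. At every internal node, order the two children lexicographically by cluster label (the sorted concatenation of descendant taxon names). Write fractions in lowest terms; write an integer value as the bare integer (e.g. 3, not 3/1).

((((D:3/2,Z:3/2):3/4,W:9/4):23/12,L:25/6):11/6,V:6)

iteration 1: select D,Z (d=3); attach at lengths (3/2, 3/2); label the merged cluster DZ
  updated: d(DZ,L)=19/2, d(DZ,V)=31/2, d(DZ,W)=9/2
iteration 2: select DZ,W (d=9/2); attach at lengths (3/4, 9/4); label the merged cluster DWZ
  updated: d(DWZ,L)=25/3, d(DWZ,V)=37/3
iteration 3: select DWZ,L (d=25/3); attach at lengths (23/12, 25/6); label the merged cluster DLWZ
  updated: d(DLWZ,V)=12
iteration 4: select DLWZ,V (d=12); attach at lengths (11/6, 6); label the merged cluster DLVWZ
final tree: ((((D:3/2,Z:3/2):3/4,W:9/4):23/12,L:25/6):11/6,V:6)
total length: 239/12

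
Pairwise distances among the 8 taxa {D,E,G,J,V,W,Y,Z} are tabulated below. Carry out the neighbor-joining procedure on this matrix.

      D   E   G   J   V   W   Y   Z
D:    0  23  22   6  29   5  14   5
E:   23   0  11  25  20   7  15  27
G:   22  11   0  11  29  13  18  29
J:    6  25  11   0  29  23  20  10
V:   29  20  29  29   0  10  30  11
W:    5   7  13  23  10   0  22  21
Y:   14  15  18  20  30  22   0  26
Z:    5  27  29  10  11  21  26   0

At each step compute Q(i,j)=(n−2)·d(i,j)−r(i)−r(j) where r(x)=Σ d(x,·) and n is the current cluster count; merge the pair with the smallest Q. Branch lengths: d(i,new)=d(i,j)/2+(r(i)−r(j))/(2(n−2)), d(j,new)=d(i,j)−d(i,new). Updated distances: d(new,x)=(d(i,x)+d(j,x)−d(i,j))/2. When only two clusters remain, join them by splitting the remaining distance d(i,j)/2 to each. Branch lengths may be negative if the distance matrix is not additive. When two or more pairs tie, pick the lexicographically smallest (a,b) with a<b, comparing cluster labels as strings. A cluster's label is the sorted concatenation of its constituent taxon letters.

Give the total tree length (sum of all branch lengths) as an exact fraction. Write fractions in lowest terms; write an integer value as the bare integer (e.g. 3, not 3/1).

step 1: merge (V,Z) at d=11, Q=-221; branch lengths V→95/12, Z→37/12; new cluster VZ
  updated: d(D,VZ)=23/2, d(E,VZ)=18, d(G,VZ)=47/2, d(J,VZ)=14, d(VZ,W)=10, d(VZ,Y)=45/2
step 2: merge (D,J) at d=6, Q=-301/2; branch lengths D→5/4, J→19/4; new cluster DJ
  updated: d(DJ,E)=21, d(DJ,G)=27/2, d(DJ,VZ)=39/4, d(DJ,W)=11, d(DJ,Y)=14
step 3: merge (DJ,VZ) at d=39/4, Q=-114; branch lengths DJ→49/16, VZ→107/16; new cluster DJVZ
  updated: d(DJVZ,E)=117/8, d(DJVZ,G)=109/8, d(DJVZ,W)=45/8, d(DJVZ,Y)=107/8
step 4: merge (DJVZ,W) at d=45/8, Q=-78; branch lengths DJVZ→11/4, W→23/8; new cluster DJVWZ
  updated: d(DJVWZ,E)=8, d(DJVWZ,G)=21/2, d(DJVWZ,Y)=119/8
step 5: merge (DJVWZ,G) at d=21/2, Q=-415/8; branch lengths DJVWZ→119/32, G→217/32; new cluster DGJVWZ
  updated: d(DGJVWZ,E)=17/4, d(DGJVWZ,Y)=179/16
step 6: merge (DGJVWZ,E) at d=17/4, Q=-487/16; branch lengths DGJVWZ→7/32, E→129/32; new cluster DEGJVWZ
  updated: d(DEGJVWZ,Y)=351/32
step 7: merge (DEGJVWZ,Y) at d=351/32; branch lengths DEGJVWZ→351/64, Y→351/64; new cluster DEGJVWYZ
final tree: ((((((D:5/4,J:19/4):49/16,(V:95/12,Z:37/12):107/16):11/4,W:23/8):119/32,G:217/32):7/32,E:129/32):351/64,Y:351/64)
total length: 1859/32

1859/32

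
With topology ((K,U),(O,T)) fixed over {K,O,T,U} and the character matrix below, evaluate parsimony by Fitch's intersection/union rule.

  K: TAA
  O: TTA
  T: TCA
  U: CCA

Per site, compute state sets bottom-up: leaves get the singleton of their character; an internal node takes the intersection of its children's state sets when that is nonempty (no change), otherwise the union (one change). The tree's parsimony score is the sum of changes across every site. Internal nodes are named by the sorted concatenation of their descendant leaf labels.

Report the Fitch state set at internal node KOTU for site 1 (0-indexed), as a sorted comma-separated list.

C

KU@0: {T} ∪ {C} = {C,T} (union, +1)
OT@0: {T} ∩ {T} = {T} (intersection, +0)
KOTU@0: {C,T} ∩ {T} = {T} (intersection, +0)
KU@1: {A} ∪ {C} = {A,C} (union, +1)
OT@1: {T} ∪ {C} = {C,T} (union, +1)
KOTU@1: {A,C} ∩ {C,T} = {C} (intersection, +0)
KU@2: {A} ∩ {A} = {A} (intersection, +0)
OT@2: {A} ∩ {A} = {A} (intersection, +0)
KOTU@2: {A} ∩ {A} = {A} (intersection, +0)
per-site changes: [1, 2, 0]; total = 3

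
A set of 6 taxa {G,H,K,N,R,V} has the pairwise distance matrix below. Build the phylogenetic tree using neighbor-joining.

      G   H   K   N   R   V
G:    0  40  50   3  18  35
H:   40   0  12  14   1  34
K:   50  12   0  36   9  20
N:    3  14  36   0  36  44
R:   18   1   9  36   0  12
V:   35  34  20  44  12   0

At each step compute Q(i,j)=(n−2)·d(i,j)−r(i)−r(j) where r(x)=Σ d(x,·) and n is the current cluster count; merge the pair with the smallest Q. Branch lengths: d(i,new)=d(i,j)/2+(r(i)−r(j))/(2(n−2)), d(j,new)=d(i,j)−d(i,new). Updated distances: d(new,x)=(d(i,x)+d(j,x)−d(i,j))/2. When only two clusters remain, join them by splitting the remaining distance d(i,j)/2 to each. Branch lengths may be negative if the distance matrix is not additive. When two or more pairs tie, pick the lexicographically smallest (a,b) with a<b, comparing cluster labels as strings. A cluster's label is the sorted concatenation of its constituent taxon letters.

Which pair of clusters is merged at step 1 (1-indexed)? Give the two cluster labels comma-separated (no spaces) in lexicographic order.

G,N

1. join G+N (d=3, Q=-267) ⇒ GN; edges |G|=25/8, |N|=-1/8
  updated: d(GN,H)=51/2, d(GN,K)=83/2, d(GN,R)=51/2, d(GN,V)=38
2. join GN+H (d=51/2, Q=-253/2) ⇒ GHN; edges |GN|=269/12, |H|=37/12
  updated: d(GHN,K)=14, d(GHN,R)=1/2, d(GHN,V)=93/4
3. join GHN+R (d=1/2, Q=-233/4) ⇒ GHNR; edges |GHN|=69/16, |R|=-61/16
  updated: d(GHNR,K)=45/4, d(GHNR,V)=139/8
4. join GHNR+K (d=45/4, Q=-389/8) ⇒ GHKNR; edges |GHNR|=69/16, |K|=111/16
  updated: d(GHKNR,V)=209/16
5. join GHKNR+V (d=209/16) ⇒ GHKNRV; edges |GHKNR|=209/32, |V|=209/32
final tree: (((((G:25/8,N:-1/8):269/12,H:37/12):69/16,R:-61/16):69/16,K:111/16):209/32,V:209/32)
total length: 853/16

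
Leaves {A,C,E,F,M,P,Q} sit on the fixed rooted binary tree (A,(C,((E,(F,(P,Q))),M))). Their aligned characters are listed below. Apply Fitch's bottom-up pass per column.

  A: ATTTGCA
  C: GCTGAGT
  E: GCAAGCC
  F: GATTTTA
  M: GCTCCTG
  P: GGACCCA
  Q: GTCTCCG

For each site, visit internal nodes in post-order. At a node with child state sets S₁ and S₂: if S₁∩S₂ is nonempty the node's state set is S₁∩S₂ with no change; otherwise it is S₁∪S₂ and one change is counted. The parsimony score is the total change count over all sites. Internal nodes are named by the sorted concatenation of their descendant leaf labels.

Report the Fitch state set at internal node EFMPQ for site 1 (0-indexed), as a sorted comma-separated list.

C

[col 0] PQ: children P:{G}, Q:{G} ∩→ {G}; cost 0
[col 0] FPQ: children F:{G}, PQ:{G} ∩→ {G}; cost 0
[col 0] EFPQ: children E:{G}, FPQ:{G} ∩→ {G}; cost 0
[col 0] EFMPQ: children EFPQ:{G}, M:{G} ∩→ {G}; cost 0
[col 0] CEFMPQ: children C:{G}, EFMPQ:{G} ∩→ {G}; cost 0
[col 0] ACEFMPQ: children A:{A}, CEFMPQ:{G} ∪→ {A,G}; cost 1
[col 1] PQ: children P:{G}, Q:{T} ∪→ {G,T}; cost 1
[col 1] FPQ: children F:{A}, PQ:{G,T} ∪→ {A,G,T}; cost 1
[col 1] EFPQ: children E:{C}, FPQ:{A,G,T} ∪→ {A,C,G,T}; cost 1
[col 1] EFMPQ: children EFPQ:{A,C,G,T}, M:{C} ∩→ {C}; cost 0
[col 1] CEFMPQ: children C:{C}, EFMPQ:{C} ∩→ {C}; cost 0
[col 1] ACEFMPQ: children A:{T}, CEFMPQ:{C} ∪→ {C,T}; cost 1
[col 2] PQ: children P:{A}, Q:{C} ∪→ {A,C}; cost 1
[col 2] FPQ: children F:{T}, PQ:{A,C} ∪→ {A,C,T}; cost 1
[col 2] EFPQ: children E:{A}, FPQ:{A,C,T} ∩→ {A}; cost 0
[col 2] EFMPQ: children EFPQ:{A}, M:{T} ∪→ {A,T}; cost 1
[col 2] CEFMPQ: children C:{T}, EFMPQ:{A,T} ∩→ {T}; cost 0
[col 2] ACEFMPQ: children A:{T}, CEFMPQ:{T} ∩→ {T}; cost 0
[col 3] PQ: children P:{C}, Q:{T} ∪→ {C,T}; cost 1
[col 3] FPQ: children F:{T}, PQ:{C,T} ∩→ {T}; cost 0
[col 3] EFPQ: children E:{A}, FPQ:{T} ∪→ {A,T}; cost 1
[col 3] EFMPQ: children EFPQ:{A,T}, M:{C} ∪→ {A,C,T}; cost 1
[col 3] CEFMPQ: children C:{G}, EFMPQ:{A,C,T} ∪→ {A,C,G,T}; cost 1
[col 3] ACEFMPQ: children A:{T}, CEFMPQ:{A,C,G,T} ∩→ {T}; cost 0
[col 4] PQ: children P:{C}, Q:{C} ∩→ {C}; cost 0
[col 4] FPQ: children F:{T}, PQ:{C} ∪→ {C,T}; cost 1
[col 4] EFPQ: children E:{G}, FPQ:{C,T} ∪→ {C,G,T}; cost 1
[col 4] EFMPQ: children EFPQ:{C,G,T}, M:{C} ∩→ {C}; cost 0
[col 4] CEFMPQ: children C:{A}, EFMPQ:{C} ∪→ {A,C}; cost 1
[col 4] ACEFMPQ: children A:{G}, CEFMPQ:{A,C} ∪→ {A,C,G}; cost 1
[col 5] PQ: children P:{C}, Q:{C} ∩→ {C}; cost 0
[col 5] FPQ: children F:{T}, PQ:{C} ∪→ {C,T}; cost 1
[col 5] EFPQ: children E:{C}, FPQ:{C,T} ∩→ {C}; cost 0
[col 5] EFMPQ: children EFPQ:{C}, M:{T} ∪→ {C,T}; cost 1
[col 5] CEFMPQ: children C:{G}, EFMPQ:{C,T} ∪→ {C,G,T}; cost 1
[col 5] ACEFMPQ: children A:{C}, CEFMPQ:{C,G,T} ∩→ {C}; cost 0
[col 6] PQ: children P:{A}, Q:{G} ∪→ {A,G}; cost 1
[col 6] FPQ: children F:{A}, PQ:{A,G} ∩→ {A}; cost 0
[col 6] EFPQ: children E:{C}, FPQ:{A} ∪→ {A,C}; cost 1
[col 6] EFMPQ: children EFPQ:{A,C}, M:{G} ∪→ {A,C,G}; cost 1
[col 6] CEFMPQ: children C:{T}, EFMPQ:{A,C,G} ∪→ {A,C,G,T}; cost 1
[col 6] ACEFMPQ: children A:{A}, CEFMPQ:{A,C,G,T} ∩→ {A}; cost 0
per-site changes: [1, 4, 3, 4, 4, 3, 4]; total = 23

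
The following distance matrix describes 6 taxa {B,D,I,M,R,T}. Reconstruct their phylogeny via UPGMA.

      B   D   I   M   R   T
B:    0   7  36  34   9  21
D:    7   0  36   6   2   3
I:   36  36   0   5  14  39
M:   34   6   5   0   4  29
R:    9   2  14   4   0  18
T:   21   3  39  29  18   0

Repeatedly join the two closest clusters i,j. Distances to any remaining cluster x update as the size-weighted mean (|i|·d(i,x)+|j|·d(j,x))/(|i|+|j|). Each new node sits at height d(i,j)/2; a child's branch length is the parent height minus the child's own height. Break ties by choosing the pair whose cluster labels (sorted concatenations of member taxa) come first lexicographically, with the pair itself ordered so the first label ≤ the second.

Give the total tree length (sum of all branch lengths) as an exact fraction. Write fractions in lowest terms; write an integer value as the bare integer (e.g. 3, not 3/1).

1121/24

1. join D+R (d=2) ⇒ DR; edges |D|=1, |R|=1
  updated: d(B,DR)=8, d(DR,I)=25, d(DR,M)=5, d(DR,T)=21/2
2. join DR+M (d=5) ⇒ DMR; edges |DR|=3/2, |M|=5/2
  updated: d(B,DMR)=50/3, d(DMR,I)=55/3, d(DMR,T)=50/3
3. join B+DMR (d=50/3) ⇒ BDMR; edges |B|=25/3, |DMR|=35/6
  updated: d(BDMR,I)=91/4, d(BDMR,T)=71/4
4. join BDMR+T (d=71/4) ⇒ BDMRT; edges |BDMR|=13/24, |T|=71/8
  updated: d(BDMRT,I)=26
5. join BDMRT+I (d=26) ⇒ BDIMRT; edges |BDMRT|=33/8, |I|=13
final tree: (((B:25/3,((D:1,R:1):3/2,M:5/2):35/6):13/24,T:71/8):33/8,I:13)
total length: 1121/24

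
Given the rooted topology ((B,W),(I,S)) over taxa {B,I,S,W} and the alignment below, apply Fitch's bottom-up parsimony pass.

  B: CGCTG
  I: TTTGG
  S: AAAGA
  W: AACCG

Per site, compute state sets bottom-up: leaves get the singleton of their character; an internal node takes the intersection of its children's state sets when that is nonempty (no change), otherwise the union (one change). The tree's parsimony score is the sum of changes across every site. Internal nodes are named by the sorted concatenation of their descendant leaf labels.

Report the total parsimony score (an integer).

9

[col 0] BW: children B:{C}, W:{A} ∪→ {A,C}; cost 1
[col 0] IS: children I:{T}, S:{A} ∪→ {A,T}; cost 1
[col 0] BISW: children BW:{A,C}, IS:{A,T} ∩→ {A}; cost 0
[col 1] BW: children B:{G}, W:{A} ∪→ {A,G}; cost 1
[col 1] IS: children I:{T}, S:{A} ∪→ {A,T}; cost 1
[col 1] BISW: children BW:{A,G}, IS:{A,T} ∩→ {A}; cost 0
[col 2] BW: children B:{C}, W:{C} ∩→ {C}; cost 0
[col 2] IS: children I:{T}, S:{A} ∪→ {A,T}; cost 1
[col 2] BISW: children BW:{C}, IS:{A,T} ∪→ {A,C,T}; cost 1
[col 3] BW: children B:{T}, W:{C} ∪→ {C,T}; cost 1
[col 3] IS: children I:{G}, S:{G} ∩→ {G}; cost 0
[col 3] BISW: children BW:{C,T}, IS:{G} ∪→ {C,G,T}; cost 1
[col 4] BW: children B:{G}, W:{G} ∩→ {G}; cost 0
[col 4] IS: children I:{G}, S:{A} ∪→ {A,G}; cost 1
[col 4] BISW: children BW:{G}, IS:{A,G} ∩→ {G}; cost 0
per-site changes: [2, 2, 2, 2, 1]; total = 9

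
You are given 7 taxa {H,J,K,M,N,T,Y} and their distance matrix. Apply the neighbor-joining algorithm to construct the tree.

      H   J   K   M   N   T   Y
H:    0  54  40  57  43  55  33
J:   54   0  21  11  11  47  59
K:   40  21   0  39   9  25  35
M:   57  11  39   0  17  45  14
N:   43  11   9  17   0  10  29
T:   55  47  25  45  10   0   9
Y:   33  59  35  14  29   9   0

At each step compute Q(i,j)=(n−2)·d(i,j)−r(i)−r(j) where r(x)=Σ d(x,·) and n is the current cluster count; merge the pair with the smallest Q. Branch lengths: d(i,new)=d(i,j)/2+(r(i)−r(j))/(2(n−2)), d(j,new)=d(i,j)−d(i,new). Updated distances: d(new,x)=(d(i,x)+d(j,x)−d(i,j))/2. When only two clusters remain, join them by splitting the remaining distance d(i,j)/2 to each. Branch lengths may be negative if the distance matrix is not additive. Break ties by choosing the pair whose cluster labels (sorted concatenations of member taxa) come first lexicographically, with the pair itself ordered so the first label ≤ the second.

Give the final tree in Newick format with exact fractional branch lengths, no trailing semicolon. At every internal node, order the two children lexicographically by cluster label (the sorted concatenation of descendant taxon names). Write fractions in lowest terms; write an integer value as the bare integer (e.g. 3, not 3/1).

iteration 1: select J,M (d=11, Q=-331); attach at lengths (15/2, 7/2); label the merged cluster JM
  updated: d(H,JM)=50, d(JM,K)=49/2, d(JM,N)=17/2, d(JM,T)=81/2, d(JM,Y)=31
iteration 2: select T,Y (d=9, Q=-481/2); attach at lengths (77/16, 67/16); label the merged cluster TY
  updated: d(H,TY)=79/2, d(JM,TY)=125/4, d(K,TY)=51/2, d(N,TY)=15
iteration 3: select H,TY (d=79/2, Q=-661/4); attach at lengths (719/24, 229/24); label the merged cluster HTY
  updated: d(HTY,JM)=167/8, d(HTY,K)=13, d(HTY,N)=37/4
iteration 4: select HTY,K (d=13, Q=-509/8); attach at lengths (181/32, 235/32); label the merged cluster HKTY
  updated: d(HKTY,JM)=259/16, d(HKTY,N)=21/8
iteration 5: select HKTY,JM (d=259/16, Q=-437/16); attach at lengths (165/32, 353/32); label the merged cluster HJKMTY
  updated: d(HJKMTY,N)=-81/32
iteration 6: select HJKMTY,N (d=-81/32); attach at lengths (-81/64, -81/64); label the merged cluster HJKMNTY
final tree: ((((H:719/24,(T:77/16,Y:67/16):229/24):181/32,K:235/32):165/32,(J:15/2,M:7/2):353/32):-81/64,N:-81/64)
total length: 2757/32

((((H:719/24,(T:77/16,Y:67/16):229/24):181/32,K:235/32):165/32,(J:15/2,M:7/2):353/32):-81/64,N:-81/64)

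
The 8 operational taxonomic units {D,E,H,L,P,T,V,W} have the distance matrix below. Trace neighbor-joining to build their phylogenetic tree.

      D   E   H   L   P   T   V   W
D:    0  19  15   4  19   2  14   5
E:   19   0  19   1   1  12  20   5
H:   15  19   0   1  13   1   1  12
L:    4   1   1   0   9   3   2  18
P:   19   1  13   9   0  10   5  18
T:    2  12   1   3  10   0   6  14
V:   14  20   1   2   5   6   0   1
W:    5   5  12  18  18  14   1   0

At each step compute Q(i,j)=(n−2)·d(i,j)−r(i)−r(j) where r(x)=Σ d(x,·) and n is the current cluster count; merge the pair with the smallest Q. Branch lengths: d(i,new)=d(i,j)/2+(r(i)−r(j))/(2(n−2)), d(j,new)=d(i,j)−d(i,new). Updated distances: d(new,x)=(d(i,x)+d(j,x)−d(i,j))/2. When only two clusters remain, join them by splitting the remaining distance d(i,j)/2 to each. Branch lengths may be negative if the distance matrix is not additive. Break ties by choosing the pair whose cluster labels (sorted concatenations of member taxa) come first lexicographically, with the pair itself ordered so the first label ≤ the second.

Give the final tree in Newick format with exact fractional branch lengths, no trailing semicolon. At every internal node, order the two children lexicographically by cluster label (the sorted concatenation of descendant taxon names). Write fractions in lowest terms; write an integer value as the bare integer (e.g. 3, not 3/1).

iteration 1: select E,P (d=1, Q=-146); attach at lengths (2/3, 1/3); label the merged cluster EP
  updated: d(D,EP)=37/2, d(EP,H)=31/2, d(EP,L)=9/2, d(EP,T)=21/2, d(EP,V)=12, d(EP,W)=11
iteration 2: select D,W (d=5, Q=-189/2); attach at lengths (9/4, 11/4); label the merged cluster DW
  updated: d(DW,EP)=49/4, d(DW,H)=11, d(DW,L)=17/2, d(DW,T)=11/2, d(DW,V)=5
iteration 3: select EP,L (d=9/2, Q=-223/4); attach at lengths (215/32, -71/32); label the merged cluster ELP
  updated: d(DW,ELP)=65/8, d(ELP,H)=6, d(ELP,T)=9/2, d(ELP,V)=19/4
iteration 4: select H,T (d=1, Q=-33); attach at lengths (5/6, 1/6); label the merged cluster HT
  updated: d(DW,HT)=31/4, d(ELP,HT)=19/4, d(HT,V)=3
iteration 5: select DW,V (d=5, Q=-189/8); attach at lengths (145/32, 15/32); label the merged cluster DVW
  updated: d(DVW,ELP)=63/16, d(DVW,HT)=23/8
iteration 6: select DVW,ELP (d=63/16, Q=-185/16); attach at lengths (33/32, 93/32); label the merged cluster DELPVW
  updated: d(DELPVW,HT)=59/32
iteration 7: select DELPVW,HT (d=59/32); attach at lengths (59/64, 59/64); label the merged cluster DEHLPTVW
final tree: ((((D:9/4,W:11/4):145/32,V:15/32):33/32,((E:2/3,P:1/3):215/32,L:-71/32):93/32):59/64,(H:5/6,T:1/6):59/64)
total length: 713/32

((((D:9/4,W:11/4):145/32,V:15/32):33/32,((E:2/3,P:1/3):215/32,L:-71/32):93/32):59/64,(H:5/6,T:1/6):59/64)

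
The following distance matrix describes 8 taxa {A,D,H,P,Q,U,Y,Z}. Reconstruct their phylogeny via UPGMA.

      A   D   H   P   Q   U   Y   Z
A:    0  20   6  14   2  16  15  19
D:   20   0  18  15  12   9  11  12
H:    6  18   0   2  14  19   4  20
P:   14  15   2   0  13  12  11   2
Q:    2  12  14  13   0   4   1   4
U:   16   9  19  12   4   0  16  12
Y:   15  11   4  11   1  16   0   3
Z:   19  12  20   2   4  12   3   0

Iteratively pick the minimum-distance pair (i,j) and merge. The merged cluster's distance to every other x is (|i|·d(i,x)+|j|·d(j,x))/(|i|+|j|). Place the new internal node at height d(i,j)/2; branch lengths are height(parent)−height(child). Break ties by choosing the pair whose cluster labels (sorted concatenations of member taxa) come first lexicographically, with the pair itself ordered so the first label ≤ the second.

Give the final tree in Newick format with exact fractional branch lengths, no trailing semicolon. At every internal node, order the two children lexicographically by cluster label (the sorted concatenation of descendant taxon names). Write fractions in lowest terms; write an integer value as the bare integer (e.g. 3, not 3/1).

step 1: merge (Q,Y) at d=1; branch lengths Q→1/2, Y→1/2; new cluster QY
  updated: d(A,QY)=17/2, d(D,QY)=23/2, d(H,QY)=9, d(P,QY)=12, d(QY,U)=10, d(QY,Z)=7/2
step 2: merge (H,P) at d=2; branch lengths H→1, P→1; new cluster HP
  updated: d(A,HP)=10, d(D,HP)=33/2, d(HP,QY)=21/2, d(HP,U)=31/2, d(HP,Z)=11
step 3: merge (QY,Z) at d=7/2; branch lengths QY→5/4, Z→7/4; new cluster QYZ
  updated: d(A,QYZ)=12, d(D,QYZ)=35/3, d(HP,QYZ)=32/3, d(QYZ,U)=32/3
step 4: merge (D,U) at d=9; branch lengths D→9/2, U→9/2; new cluster DU
  updated: d(A,DU)=18, d(DU,HP)=16, d(DU,QYZ)=67/6
step 5: merge (A,HP) at d=10; branch lengths A→5, HP→4; new cluster AHP
  updated: d(AHP,DU)=50/3, d(AHP,QYZ)=100/9
step 6: merge (AHP,QYZ) at d=100/9; branch lengths AHP→5/9, QYZ→137/36; new cluster AHPQYZ
  updated: d(AHPQYZ,DU)=167/12
step 7: merge (AHPQYZ,DU) at d=167/12; branch lengths AHPQYZ→101/72, DU→59/24; new cluster ADHPQUYZ
final tree: (((A:5,(H:1,P:1):4):5/9,((Q:1/2,Y:1/2):5/4,Z:7/4):137/36):101/72,(D:9/2,U:9/2):59/24)
total length: 290/9

(((A:5,(H:1,P:1):4):5/9,((Q:1/2,Y:1/2):5/4,Z:7/4):137/36):101/72,(D:9/2,U:9/2):59/24)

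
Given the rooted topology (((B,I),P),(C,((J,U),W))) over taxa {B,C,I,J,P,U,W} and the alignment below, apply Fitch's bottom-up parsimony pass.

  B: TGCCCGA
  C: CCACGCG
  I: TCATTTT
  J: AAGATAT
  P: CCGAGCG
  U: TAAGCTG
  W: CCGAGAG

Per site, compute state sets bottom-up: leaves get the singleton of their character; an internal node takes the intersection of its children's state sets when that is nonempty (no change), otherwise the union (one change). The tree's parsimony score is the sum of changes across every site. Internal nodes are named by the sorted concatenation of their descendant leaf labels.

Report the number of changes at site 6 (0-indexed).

[col 0] BI: children B:{T}, I:{T} ∩→ {T}; cost 0
[col 0] BIP: children BI:{T}, P:{C} ∪→ {C,T}; cost 1
[col 0] JU: children J:{A}, U:{T} ∪→ {A,T}; cost 1
[col 0] JUW: children JU:{A,T}, W:{C} ∪→ {A,C,T}; cost 1
[col 0] CJUW: children C:{C}, JUW:{A,C,T} ∩→ {C}; cost 0
[col 0] BCIJPUW: children BIP:{C,T}, CJUW:{C} ∩→ {C}; cost 0
[col 1] BI: children B:{G}, I:{C} ∪→ {C,G}; cost 1
[col 1] BIP: children BI:{C,G}, P:{C} ∩→ {C}; cost 0
[col 1] JU: children J:{A}, U:{A} ∩→ {A}; cost 0
[col 1] JUW: children JU:{A}, W:{C} ∪→ {A,C}; cost 1
[col 1] CJUW: children C:{C}, JUW:{A,C} ∩→ {C}; cost 0
[col 1] BCIJPUW: children BIP:{C}, CJUW:{C} ∩→ {C}; cost 0
[col 2] BI: children B:{C}, I:{A} ∪→ {A,C}; cost 1
[col 2] BIP: children BI:{A,C}, P:{G} ∪→ {A,C,G}; cost 1
[col 2] JU: children J:{G}, U:{A} ∪→ {A,G}; cost 1
[col 2] JUW: children JU:{A,G}, W:{G} ∩→ {G}; cost 0
[col 2] CJUW: children C:{A}, JUW:{G} ∪→ {A,G}; cost 1
[col 2] BCIJPUW: children BIP:{A,C,G}, CJUW:{A,G} ∩→ {A,G}; cost 0
[col 3] BI: children B:{C}, I:{T} ∪→ {C,T}; cost 1
[col 3] BIP: children BI:{C,T}, P:{A} ∪→ {A,C,T}; cost 1
[col 3] JU: children J:{A}, U:{G} ∪→ {A,G}; cost 1
[col 3] JUW: children JU:{A,G}, W:{A} ∩→ {A}; cost 0
[col 3] CJUW: children C:{C}, JUW:{A} ∪→ {A,C}; cost 1
[col 3] BCIJPUW: children BIP:{A,C,T}, CJUW:{A,C} ∩→ {A,C}; cost 0
[col 4] BI: children B:{C}, I:{T} ∪→ {C,T}; cost 1
[col 4] BIP: children BI:{C,T}, P:{G} ∪→ {C,G,T}; cost 1
[col 4] JU: children J:{T}, U:{C} ∪→ {C,T}; cost 1
[col 4] JUW: children JU:{C,T}, W:{G} ∪→ {C,G,T}; cost 1
[col 4] CJUW: children C:{G}, JUW:{C,G,T} ∩→ {G}; cost 0
[col 4] BCIJPUW: children BIP:{C,G,T}, CJUW:{G} ∩→ {G}; cost 0
[col 5] BI: children B:{G}, I:{T} ∪→ {G,T}; cost 1
[col 5] BIP: children BI:{G,T}, P:{C} ∪→ {C,G,T}; cost 1
[col 5] JU: children J:{A}, U:{T} ∪→ {A,T}; cost 1
[col 5] JUW: children JU:{A,T}, W:{A} ∩→ {A}; cost 0
[col 5] CJUW: children C:{C}, JUW:{A} ∪→ {A,C}; cost 1
[col 5] BCIJPUW: children BIP:{C,G,T}, CJUW:{A,C} ∩→ {C}; cost 0
[col 6] BI: children B:{A}, I:{T} ∪→ {A,T}; cost 1
[col 6] BIP: children BI:{A,T}, P:{G} ∪→ {A,G,T}; cost 1
[col 6] JU: children J:{T}, U:{G} ∪→ {G,T}; cost 1
[col 6] JUW: children JU:{G,T}, W:{G} ∩→ {G}; cost 0
[col 6] CJUW: children C:{G}, JUW:{G} ∩→ {G}; cost 0
[col 6] BCIJPUW: children BIP:{A,G,T}, CJUW:{G} ∩→ {G}; cost 0
per-site changes: [3, 2, 4, 4, 4, 4, 3]; total = 24

3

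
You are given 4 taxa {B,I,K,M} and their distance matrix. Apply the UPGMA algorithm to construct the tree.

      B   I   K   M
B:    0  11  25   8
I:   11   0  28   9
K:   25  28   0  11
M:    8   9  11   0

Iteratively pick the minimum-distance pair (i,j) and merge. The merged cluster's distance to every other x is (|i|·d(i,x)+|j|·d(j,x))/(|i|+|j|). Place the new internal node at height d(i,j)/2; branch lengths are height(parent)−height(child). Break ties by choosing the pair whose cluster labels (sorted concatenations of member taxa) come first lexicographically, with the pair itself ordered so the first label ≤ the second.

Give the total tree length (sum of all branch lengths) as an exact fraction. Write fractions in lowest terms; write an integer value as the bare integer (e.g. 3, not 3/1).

91/3

step 1: merge (B,M) at d=8; branch lengths B→4, M→4; new cluster BM
  updated: d(BM,I)=10, d(BM,K)=18
step 2: merge (BM,I) at d=10; branch lengths BM→1, I→5; new cluster BIM
  updated: d(BIM,K)=64/3
step 3: merge (BIM,K) at d=64/3; branch lengths BIM→17/3, K→32/3; new cluster BIKM
final tree: (((B:4,M:4):1,I:5):17/3,K:32/3)
total length: 91/3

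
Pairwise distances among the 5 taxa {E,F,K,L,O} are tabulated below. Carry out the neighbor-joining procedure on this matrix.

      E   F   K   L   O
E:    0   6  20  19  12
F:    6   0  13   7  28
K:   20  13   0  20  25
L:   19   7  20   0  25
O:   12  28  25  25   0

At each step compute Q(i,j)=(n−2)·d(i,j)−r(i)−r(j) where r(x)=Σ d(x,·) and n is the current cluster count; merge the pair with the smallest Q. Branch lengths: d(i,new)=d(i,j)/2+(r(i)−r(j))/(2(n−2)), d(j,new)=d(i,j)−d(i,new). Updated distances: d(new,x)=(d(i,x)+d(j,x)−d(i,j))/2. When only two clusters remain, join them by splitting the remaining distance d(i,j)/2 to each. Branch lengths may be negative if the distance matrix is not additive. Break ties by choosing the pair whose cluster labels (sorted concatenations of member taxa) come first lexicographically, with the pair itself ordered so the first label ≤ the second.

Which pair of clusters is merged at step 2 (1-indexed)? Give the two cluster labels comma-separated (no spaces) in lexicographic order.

step 1: merge (E,O) at d=12, Q=-111; branch lengths E→1/2, O→23/2; new cluster EO
  updated: d(EO,F)=11, d(EO,K)=33/2, d(EO,L)=16
step 2: merge (EO,K) at d=33/2, Q=-60; branch lengths EO→27/4, K→39/4; new cluster EKO
  updated: d(EKO,F)=15/4, d(EKO,L)=39/4
step 3: merge (EKO,F) at d=15/4, Q=-41/2; branch lengths EKO→13/4, F→1/2; new cluster EFKO
  updated: d(EFKO,L)=13/2
step 4: merge (EFKO,L) at d=13/2; branch lengths EFKO→13/4, L→13/4; new cluster EFKLO
final tree: ((((E:1/2,O:23/2):27/4,K:39/4):13/4,F:1/2):13/4,L:13/4)
total length: 155/4

EO,K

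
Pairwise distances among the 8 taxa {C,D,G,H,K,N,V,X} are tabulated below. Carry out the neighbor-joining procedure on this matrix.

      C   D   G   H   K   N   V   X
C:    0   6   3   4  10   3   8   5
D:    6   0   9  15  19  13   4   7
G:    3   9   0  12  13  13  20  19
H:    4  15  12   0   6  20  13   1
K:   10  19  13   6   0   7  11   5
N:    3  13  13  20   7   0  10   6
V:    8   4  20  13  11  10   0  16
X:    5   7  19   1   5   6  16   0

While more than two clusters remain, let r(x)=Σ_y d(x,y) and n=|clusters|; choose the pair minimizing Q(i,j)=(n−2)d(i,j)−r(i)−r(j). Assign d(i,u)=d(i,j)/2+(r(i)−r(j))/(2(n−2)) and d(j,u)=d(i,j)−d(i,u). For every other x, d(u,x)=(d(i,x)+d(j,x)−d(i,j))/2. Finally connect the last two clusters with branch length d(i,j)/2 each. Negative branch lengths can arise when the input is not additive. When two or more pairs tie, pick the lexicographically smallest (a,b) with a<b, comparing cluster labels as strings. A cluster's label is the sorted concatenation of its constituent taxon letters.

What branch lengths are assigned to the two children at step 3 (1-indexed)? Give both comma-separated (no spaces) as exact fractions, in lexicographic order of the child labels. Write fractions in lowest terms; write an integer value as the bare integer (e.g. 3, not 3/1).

75/32,85/32

1. join D+V (d=4, Q=-131) ⇒ DV; edges |D|=5/4, |V|=11/4
  updated: d(C,DV)=5, d(DV,G)=25/2, d(DV,H)=12, d(DV,K)=13, d(DV,N)=19/2, d(DV,X)=19/2
2. join H+X (d=1, Q=-191/2) ⇒ HX; edges |H|=29/20, |X|=-9/20
  updated: d(C,HX)=4, d(DV,HX)=41/4, d(G,HX)=15, d(HX,K)=5, d(HX,N)=25/2
3. join HX+K (d=5, Q=-299/4) ⇒ HKX; edges |HX|=75/32, |K|=85/32
  updated: d(C,HKX)=9/2, d(DV,HKX)=73/8, d(G,HKX)=23/2, d(HKX,N)=29/4
4. join C+G (d=3, Q=-93/2) ⇒ CG; edges |C|=-31/12, |G|=67/12
  updated: d(CG,DV)=29/4, d(CG,HKX)=13/2, d(CG,N)=13/2
5. join CG+DV (d=29/4, Q=-253/8) ⇒ CDGV; edges |CG|=71/32, |DV|=161/32
  updated: d(CDGV,HKX)=67/16, d(CDGV,N)=35/8
6. join CDGV+HKX (d=67/16, Q=-253/16) ⇒ CDGHKVX; edges |CDGV|=21/32, |HKX|=113/32
  updated: d(CDGHKVX,N)=119/32
7. join CDGHKVX+N (d=119/32) ⇒ CDGHKNVX; edges |CDGHKVX|=119/64, |N|=119/64
final tree: ((((C:-31/12,G:67/12):71/32,(D:5/4,V:11/4):161/32):21/32,((H:29/20,X:-9/20):75/32,K:85/32):113/32):119/64,N:119/64)
total length: 901/32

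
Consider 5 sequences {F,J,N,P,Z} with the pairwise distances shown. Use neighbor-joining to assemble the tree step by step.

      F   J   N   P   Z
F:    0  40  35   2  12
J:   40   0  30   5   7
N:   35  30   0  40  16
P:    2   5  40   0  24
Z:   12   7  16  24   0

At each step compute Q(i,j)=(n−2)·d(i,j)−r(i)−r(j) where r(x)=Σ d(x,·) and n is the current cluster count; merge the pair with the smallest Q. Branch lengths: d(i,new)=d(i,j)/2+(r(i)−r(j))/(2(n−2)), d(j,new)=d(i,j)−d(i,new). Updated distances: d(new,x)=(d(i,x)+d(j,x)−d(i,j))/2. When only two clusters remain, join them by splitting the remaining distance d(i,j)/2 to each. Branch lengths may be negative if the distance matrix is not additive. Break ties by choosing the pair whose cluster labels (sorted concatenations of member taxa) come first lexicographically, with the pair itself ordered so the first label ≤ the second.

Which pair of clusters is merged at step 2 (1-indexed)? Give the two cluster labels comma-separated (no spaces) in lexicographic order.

FP,J

iteration 1: select F,P (d=2, Q=-154); attach at lengths (4, -2); label the merged cluster FP
  updated: d(FP,J)=43/2, d(FP,N)=73/2, d(FP,Z)=17
iteration 2: select FP,J (d=43/2, Q=-181/2); attach at lengths (119/8, 53/8); label the merged cluster FJP
  updated: d(FJP,N)=45/2, d(FJP,Z)=5/4
iteration 3: select FJP,N (d=45/2, Q=-159/4); attach at lengths (31/8, 149/8); label the merged cluster FJNP
  updated: d(FJNP,Z)=-21/8
iteration 4: select FJNP,Z (d=-21/8); attach at lengths (-21/16, -21/16); label the merged cluster FJNPZ
final tree: ((((F:4,P:-2):119/8,J:53/8):31/8,N:149/8):-21/16,Z:-21/16)
total length: 347/8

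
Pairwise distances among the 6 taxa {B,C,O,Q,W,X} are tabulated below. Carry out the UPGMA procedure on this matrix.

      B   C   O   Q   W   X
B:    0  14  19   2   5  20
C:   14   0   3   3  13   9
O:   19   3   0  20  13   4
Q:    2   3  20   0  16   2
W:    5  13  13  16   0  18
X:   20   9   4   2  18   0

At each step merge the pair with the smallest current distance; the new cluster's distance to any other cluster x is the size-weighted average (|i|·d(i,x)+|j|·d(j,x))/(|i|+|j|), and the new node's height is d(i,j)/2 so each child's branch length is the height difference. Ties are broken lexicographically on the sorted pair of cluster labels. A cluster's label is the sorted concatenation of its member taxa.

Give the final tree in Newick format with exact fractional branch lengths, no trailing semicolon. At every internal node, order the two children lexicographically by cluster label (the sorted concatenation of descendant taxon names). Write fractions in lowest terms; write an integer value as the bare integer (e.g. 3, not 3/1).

step 1: merge (B,Q) at d=2; branch lengths B→1, Q→1; new cluster BQ
  updated: d(BQ,C)=17/2, d(BQ,O)=39/2, d(BQ,W)=21/2, d(BQ,X)=11
step 2: merge (C,O) at d=3; branch lengths C→3/2, O→3/2; new cluster CO
  updated: d(BQ,CO)=14, d(CO,W)=13, d(CO,X)=13/2
step 3: merge (CO,X) at d=13/2; branch lengths CO→7/4, X→13/4; new cluster COX
  updated: d(BQ,COX)=13, d(COX,W)=44/3
step 4: merge (BQ,W) at d=21/2; branch lengths BQ→17/4, W→21/4; new cluster BQW
  updated: d(BQW,COX)=122/9
step 5: merge (BQW,COX) at d=122/9; branch lengths BQW→55/36, COX→127/36; new cluster BCOQWX
final tree: (((B:1,Q:1):17/4,W:21/4):55/36,((C:3/2,O:3/2):7/4,X:13/4):127/36)
total length: 221/9

(((B:1,Q:1):17/4,W:21/4):55/36,((C:3/2,O:3/2):7/4,X:13/4):127/36)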